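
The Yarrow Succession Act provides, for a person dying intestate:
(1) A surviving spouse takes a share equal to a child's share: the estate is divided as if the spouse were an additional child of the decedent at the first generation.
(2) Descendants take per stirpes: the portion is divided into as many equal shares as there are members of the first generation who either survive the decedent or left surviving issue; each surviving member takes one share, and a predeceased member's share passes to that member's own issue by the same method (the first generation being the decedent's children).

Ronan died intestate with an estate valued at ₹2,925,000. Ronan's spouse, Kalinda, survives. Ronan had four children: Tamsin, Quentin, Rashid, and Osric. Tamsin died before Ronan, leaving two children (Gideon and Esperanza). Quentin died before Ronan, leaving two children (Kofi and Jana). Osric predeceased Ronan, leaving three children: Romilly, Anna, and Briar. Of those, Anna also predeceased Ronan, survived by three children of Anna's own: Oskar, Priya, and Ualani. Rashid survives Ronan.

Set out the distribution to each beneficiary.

The spouse counts as an additional share at the children's level, so there are 5 primary shares of ₹585,000. Kalinda takes one such share (₹585,000).
The children's combined portion (₹2,340,000) is divided into 4 shares of ₹585,000: Rashid takes ₹585,000; Tamsin's ₹585,000 share passes to Tamsin's issue; Quentin's ₹585,000 share passes to Quentin's issue; Osric's ₹585,000 share passes to Osric's issue.
Tamsin's share (₹585,000) is divided into 2 shares of ₹292,500: Gideon and Esperanza each take ₹292,500.
Quentin's share (₹585,000) is divided into 2 shares of ₹292,500: Kofi and Jana each take ₹292,500.
Osric's share (₹585,000) is divided into 3 shares of ₹195,000: Romilly and Briar each take ₹195,000; Anna's ₹195,000 share passes to Anna's issue.
Anna's share (₹195,000) is divided into 3 shares of ₹65,000: Oskar, Priya, and Ualani each take ₹65,000.

Kalinda: ₹585,000; Gideon: ₹292,500; Esperanza: ₹292,500; Kofi: ₹292,500; Jana: ₹292,500; Rashid: ₹585,000; Romilly: ₹195,000; Oskar: ₹65,000; Priya: ₹65,000; Ualani: ₹65,000; Briar: ₹195,000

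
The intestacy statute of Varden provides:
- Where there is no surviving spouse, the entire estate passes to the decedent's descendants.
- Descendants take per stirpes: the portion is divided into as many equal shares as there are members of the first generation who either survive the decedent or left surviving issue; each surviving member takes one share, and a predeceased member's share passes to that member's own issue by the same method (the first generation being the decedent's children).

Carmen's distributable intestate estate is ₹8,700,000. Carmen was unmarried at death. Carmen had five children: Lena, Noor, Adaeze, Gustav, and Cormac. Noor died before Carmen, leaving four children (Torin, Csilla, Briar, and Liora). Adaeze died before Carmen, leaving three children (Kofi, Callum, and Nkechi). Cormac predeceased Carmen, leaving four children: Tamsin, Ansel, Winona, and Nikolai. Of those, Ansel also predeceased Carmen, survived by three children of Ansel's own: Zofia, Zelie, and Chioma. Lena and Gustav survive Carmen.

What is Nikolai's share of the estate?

Nikolai receives ₹435,000.

The entire ₹8,700,000 passes to the descendants.
That amount (₹8,700,000) is divided into 5 shares of ₹1,740,000: Lena and Gustav each take ₹1,740,000; Noor's ₹1,740,000 share passes to Noor's issue; Adaeze's ₹1,740,000 share passes to Adaeze's issue; Cormac's ₹1,740,000 share passes to Cormac's issue.
Noor's share (₹1,740,000) is divided into 4 shares of ₹435,000: Torin, Csilla, Briar, and Liora each take ₹435,000.
Adaeze's share (₹1,740,000) is divided into 3 shares of ₹580,000: Kofi, Callum, and Nkechi each take ₹580,000.
Cormac's share (₹1,740,000) is divided into 4 shares of ₹435,000: Tamsin, Winona, and Nikolai each take ₹435,000; Ansel's ₹435,000 share passes to Ansel's issue.
Ansel's share (₹435,000) is divided into 3 shares of ₹145,000: Zofia, Zelie, and Chioma each take ₹145,000.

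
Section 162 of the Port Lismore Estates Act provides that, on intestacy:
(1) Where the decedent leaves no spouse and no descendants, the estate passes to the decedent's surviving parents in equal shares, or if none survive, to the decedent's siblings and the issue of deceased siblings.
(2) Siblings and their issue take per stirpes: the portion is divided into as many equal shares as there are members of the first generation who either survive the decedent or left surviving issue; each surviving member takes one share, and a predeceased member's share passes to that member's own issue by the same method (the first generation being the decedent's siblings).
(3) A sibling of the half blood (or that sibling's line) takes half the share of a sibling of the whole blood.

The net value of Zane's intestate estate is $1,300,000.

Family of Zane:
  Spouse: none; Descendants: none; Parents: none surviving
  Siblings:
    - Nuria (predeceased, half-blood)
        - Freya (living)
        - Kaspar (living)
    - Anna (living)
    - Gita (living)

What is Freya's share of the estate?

Freya receives $130,000.

The entire $1,300,000 passes to the siblings and their issue.
Counting each half-blood sibling's line as half a unit, there are 5/2 units in $1,300,000, so one unit is $520,000. Whole-blood lines (Anna and Gita) take $520,000 each; half-blood lines (Nuria) take $260,000 each.
Nuria's share ($260,000) is divided into 2 shares of $130,000: Freya and Kaspar each take $130,000.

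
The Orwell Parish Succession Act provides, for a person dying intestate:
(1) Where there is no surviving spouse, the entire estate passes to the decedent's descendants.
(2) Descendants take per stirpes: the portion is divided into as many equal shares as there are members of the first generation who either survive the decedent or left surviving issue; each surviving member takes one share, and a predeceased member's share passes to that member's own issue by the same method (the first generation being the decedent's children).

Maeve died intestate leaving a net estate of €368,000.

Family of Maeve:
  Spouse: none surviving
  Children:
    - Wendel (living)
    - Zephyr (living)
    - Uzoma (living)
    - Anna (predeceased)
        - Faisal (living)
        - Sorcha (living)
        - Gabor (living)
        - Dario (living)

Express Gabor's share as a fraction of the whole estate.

Gabor receives 1/16 of the estate.

The entire €368,000 passes to the descendants.
That amount (€368,000) is divided into 4 shares of €92,000: Wendel, Zephyr, and Uzoma each take €92,000; Anna's €92,000 share passes to Anna's issue.
Anna's share (€92,000) is divided into 4 shares of €23,000: Faisal, Sorcha, Gabor, and Dario each take €23,000.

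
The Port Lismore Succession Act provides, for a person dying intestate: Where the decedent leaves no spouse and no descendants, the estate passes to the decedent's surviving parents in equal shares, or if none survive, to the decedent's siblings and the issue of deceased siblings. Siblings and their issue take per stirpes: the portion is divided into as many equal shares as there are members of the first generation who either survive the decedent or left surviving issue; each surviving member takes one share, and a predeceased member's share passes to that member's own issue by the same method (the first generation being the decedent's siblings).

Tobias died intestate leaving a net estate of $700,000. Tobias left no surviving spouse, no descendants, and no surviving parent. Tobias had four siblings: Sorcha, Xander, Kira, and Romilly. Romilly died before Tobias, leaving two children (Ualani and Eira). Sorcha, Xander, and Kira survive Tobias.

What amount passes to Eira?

The entire $700,000 passes to the siblings and their issue.
That amount ($700,000) is divided into 4 shares of $175,000: Sorcha, Xander, and Kira each take $175,000; Romilly's $175,000 share passes to Romilly's issue.
Romilly's share ($175,000) is divided into 2 shares of $87,500: Ualani and Eira each take $87,500.

Eira receives $87,500.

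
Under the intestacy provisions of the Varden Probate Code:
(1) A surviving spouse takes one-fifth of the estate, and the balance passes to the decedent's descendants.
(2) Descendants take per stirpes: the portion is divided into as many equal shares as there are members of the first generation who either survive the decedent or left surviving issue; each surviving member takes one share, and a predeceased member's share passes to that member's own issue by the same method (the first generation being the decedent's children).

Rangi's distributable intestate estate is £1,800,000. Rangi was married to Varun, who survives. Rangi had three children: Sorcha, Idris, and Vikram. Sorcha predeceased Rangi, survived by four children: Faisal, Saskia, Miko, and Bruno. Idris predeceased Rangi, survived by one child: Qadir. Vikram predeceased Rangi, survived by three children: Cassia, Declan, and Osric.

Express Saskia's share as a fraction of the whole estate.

Varun takes one-fifth of £1,800,000 = £360,000. The remaining £1,440,000 passes to the descendants.
The descendants' portion (£1,440,000) is divided into 3 shares of £480,000: Sorcha's £480,000 share passes to Sorcha's issue; Idris's £480,000 share passes to Idris's issue; Vikram's £480,000 share passes to Vikram's issue.
Sorcha's share (£480,000) is divided into 4 shares of £120,000: Faisal, Saskia, Miko, and Bruno each take £120,000.
Idris's share (£480,000) passes entirely to Qadir.
Vikram's share (£480,000) is divided into 3 shares of £160,000: Cassia, Declan, and Osric each take £160,000.

Saskia receives 1/15 of the estate.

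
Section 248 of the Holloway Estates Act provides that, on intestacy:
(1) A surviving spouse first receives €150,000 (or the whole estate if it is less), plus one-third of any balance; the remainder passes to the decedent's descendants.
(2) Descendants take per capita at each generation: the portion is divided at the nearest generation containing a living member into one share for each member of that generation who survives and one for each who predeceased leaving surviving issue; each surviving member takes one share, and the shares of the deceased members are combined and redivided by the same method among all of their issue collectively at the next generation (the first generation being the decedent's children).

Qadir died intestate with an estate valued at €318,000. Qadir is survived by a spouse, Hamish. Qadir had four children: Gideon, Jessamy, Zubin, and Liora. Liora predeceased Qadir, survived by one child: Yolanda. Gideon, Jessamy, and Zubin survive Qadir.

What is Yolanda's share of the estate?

Yolanda receives €28,000.

Hamish first takes €150,000, leaving a balance of €168,000. Hamish then takes one-third of the balance (€56,000), for a total of €206,000. The remaining €112,000 passes to the descendants.
The descendants' portion (€112,000) is divided at the children's generation into 4 shares of €28,000. Gideon, Jessamy, and Zubin each take €28,000. The remaining share for the deceased Liora (€28,000) is carried to the next generation.
That pool (€28,000) passes entirely to Yolanda, the sole taker at the grandchildren's generation.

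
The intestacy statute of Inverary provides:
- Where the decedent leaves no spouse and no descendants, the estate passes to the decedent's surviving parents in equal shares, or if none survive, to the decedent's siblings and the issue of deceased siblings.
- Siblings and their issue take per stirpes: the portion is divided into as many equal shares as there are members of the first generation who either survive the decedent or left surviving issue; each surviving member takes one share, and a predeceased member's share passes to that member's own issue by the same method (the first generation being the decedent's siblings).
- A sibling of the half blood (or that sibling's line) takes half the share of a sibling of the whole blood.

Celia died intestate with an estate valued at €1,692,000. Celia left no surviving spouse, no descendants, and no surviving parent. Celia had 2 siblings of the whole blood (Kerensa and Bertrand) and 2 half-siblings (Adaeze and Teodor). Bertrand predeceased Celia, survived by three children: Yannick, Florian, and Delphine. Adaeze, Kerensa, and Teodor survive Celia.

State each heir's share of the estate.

The entire €1,692,000 passes to the siblings and their issue.
Counting each half-blood sibling's line as half a unit, there are 3 units in €1,692,000, so one unit is €564,000. Whole-blood lines (Kerensa and Bertrand) take €564,000 each; half-blood lines (Adaeze and Teodor) take €282,000 each.
Bertrand's share (€564,000) is divided into 3 shares of €188,000: Yannick, Florian, and Delphine each take €188,000.

Adaeze: €282,000; Kerensa: €564,000; Yannick: €188,000; Florian: €188,000; Delphine: €188,000; Teodor: €282,000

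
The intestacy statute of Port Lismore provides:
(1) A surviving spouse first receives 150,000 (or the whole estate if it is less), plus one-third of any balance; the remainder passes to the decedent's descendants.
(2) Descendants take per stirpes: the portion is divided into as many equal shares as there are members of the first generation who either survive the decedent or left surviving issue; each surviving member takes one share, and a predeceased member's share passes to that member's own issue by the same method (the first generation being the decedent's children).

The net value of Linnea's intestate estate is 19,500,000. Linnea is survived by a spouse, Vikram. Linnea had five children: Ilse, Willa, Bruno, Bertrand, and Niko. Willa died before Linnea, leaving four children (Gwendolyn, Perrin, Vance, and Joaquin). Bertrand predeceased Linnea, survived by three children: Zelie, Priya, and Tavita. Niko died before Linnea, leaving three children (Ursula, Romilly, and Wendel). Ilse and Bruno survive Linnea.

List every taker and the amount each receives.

Vikram: 6,600,000; Ilse: 2,580,000; Gwendolyn: 645,000; Perrin: 645,000; Vance: 645,000; Joaquin: 645,000; Bruno: 2,580,000; Zelie: 860,000; Priya: 860,000; Tavita: 860,000; Ursula: 860,000; Romilly: 860,000; Wendel: 860,000

Vikram first takes 150,000, leaving a balance of 19,350,000. Vikram then takes one-third of the balance (6,450,000), for a total of 6,600,000. The remaining 12,900,000 passes to the descendants.
The descendants' portion (12,900,000) is divided into 5 shares of 2,580,000: Ilse and Bruno each take 2,580,000; Willa's 2,580,000 share passes to Willa's issue; Bertrand's 2,580,000 share passes to Bertrand's issue; Niko's 2,580,000 share passes to Niko's issue.
Willa's share (2,580,000) is divided into 4 shares of 645,000: Gwendolyn, Perrin, Vance, and Joaquin each take 645,000.
Bertrand's share (2,580,000) is divided into 3 shares of 860,000: Zelie, Priya, and Tavita each take 860,000.
Niko's share (2,580,000) is divided into 3 shares of 860,000: Ursula, Romilly, and Wendel each take 860,000.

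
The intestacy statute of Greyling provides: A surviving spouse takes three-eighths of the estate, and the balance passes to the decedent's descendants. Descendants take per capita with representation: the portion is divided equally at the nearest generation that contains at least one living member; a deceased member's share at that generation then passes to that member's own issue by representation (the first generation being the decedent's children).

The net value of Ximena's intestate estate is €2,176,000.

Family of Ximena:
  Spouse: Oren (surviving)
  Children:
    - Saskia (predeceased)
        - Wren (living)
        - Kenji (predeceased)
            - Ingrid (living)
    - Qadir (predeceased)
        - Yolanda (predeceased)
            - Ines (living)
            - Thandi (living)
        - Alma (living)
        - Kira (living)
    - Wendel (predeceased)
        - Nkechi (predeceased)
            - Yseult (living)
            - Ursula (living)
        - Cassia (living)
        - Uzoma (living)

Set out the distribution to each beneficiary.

Oren takes three-eighths of €2,176,000 = €816,000. The remaining €1,360,000 passes to the descendants.
No child survives, so the initial division is made at the grandchildren's generation.
The descendants' portion (€1,360,000) is divided into 8 shares of €170,000: Wren, Alma, Kira, Cassia, and Uzoma each take €170,000; Kenji's €170,000 share passes to Kenji's issue; Yolanda's €170,000 share passes to Yolanda's issue; Nkechi's €170,000 share passes to Nkechi's issue.
Kenji's share (€170,000) passes entirely to Ingrid.
Yolanda's share (€170,000) is divided into 2 shares of €85,000: Ines and Thandi each take €85,000.
Nkechi's share (€170,000) is divided into 2 shares of €85,000: Yseult and Ursula each take €85,000.

Oren: €816,000; Wren: €170,000; Ingrid: €170,000; Ines: €85,000; Thandi: €85,000; Alma: €170,000; Kira: €170,000; Yseult: €85,000; Ursula: €85,000; Cassia: €170,000; Uzoma: €170,000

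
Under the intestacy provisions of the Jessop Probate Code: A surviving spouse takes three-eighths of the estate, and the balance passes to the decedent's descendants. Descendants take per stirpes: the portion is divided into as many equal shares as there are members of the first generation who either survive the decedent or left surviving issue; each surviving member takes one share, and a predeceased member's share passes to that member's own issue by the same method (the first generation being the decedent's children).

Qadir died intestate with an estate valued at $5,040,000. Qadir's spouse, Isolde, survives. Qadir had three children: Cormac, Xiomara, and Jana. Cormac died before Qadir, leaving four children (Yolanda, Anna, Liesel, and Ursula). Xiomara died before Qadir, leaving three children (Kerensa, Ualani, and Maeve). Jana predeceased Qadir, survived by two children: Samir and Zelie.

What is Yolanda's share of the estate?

Isolde takes three-eighths of $5,040,000 = $1,890,000. The remaining $3,150,000 passes to the descendants.
The descendants' portion ($3,150,000) is divided into 3 shares of $1,050,000: Cormac's $1,050,000 share passes to Cormac's issue; Xiomara's $1,050,000 share passes to Xiomara's issue; Jana's $1,050,000 share passes to Jana's issue.
Cormac's share ($1,050,000) is divided into 4 shares of $262,500: Yolanda, Anna, Liesel, and Ursula each take $262,500.
Xiomara's share ($1,050,000) is divided into 3 shares of $350,000: Kerensa, Ualani, and Maeve each take $350,000.
Jana's share ($1,050,000) is divided into 2 shares of $525,000: Samir and Zelie each take $525,000.

Yolanda receives $262,500.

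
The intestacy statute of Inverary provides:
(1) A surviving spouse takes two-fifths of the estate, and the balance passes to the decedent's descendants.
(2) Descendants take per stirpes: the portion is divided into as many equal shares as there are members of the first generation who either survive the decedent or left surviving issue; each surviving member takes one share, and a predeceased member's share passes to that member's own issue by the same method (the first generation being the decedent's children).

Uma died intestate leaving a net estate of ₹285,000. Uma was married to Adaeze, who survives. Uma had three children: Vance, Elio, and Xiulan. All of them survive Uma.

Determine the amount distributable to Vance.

Vance receives ₹57,000.

Adaeze takes two-fifths of ₹285,000 = ₹114,000. The remaining ₹171,000 passes to the descendants.
The descendants' portion (₹171,000) is divided into 3 shares of ₹57,000: Vance, Elio, and Xiulan each take ₹57,000.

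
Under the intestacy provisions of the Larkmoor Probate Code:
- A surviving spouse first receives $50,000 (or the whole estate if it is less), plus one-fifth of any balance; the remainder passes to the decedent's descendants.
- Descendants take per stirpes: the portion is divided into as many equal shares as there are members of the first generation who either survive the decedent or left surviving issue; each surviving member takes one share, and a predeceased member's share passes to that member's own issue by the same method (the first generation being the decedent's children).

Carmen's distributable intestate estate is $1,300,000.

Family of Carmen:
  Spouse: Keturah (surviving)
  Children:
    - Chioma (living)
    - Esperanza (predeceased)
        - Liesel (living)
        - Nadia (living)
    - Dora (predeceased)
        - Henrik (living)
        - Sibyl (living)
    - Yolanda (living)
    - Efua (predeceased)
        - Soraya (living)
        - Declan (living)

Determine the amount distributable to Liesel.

Liesel receives $100,000.

Keturah first takes $50,000, leaving a balance of $1,250,000. Keturah then takes one-fifth of the balance ($250,000), for a total of $300,000. The remaining $1,000,000 passes to the descendants.
The descendants' portion ($1,000,000) is divided into 5 shares of $200,000: Chioma and Yolanda each take $200,000; Esperanza's $200,000 share passes to Esperanza's issue; Dora's $200,000 share passes to Dora's issue; Efua's $200,000 share passes to Efua's issue.
Esperanza's share ($200,000) is divided into 2 shares of $100,000: Liesel and Nadia each take $100,000.
Dora's share ($200,000) is divided into 2 shares of $100,000: Henrik and Sibyl each take $100,000.
Efua's share ($200,000) is divided into 2 shares of $100,000: Soraya and Declan each take $100,000.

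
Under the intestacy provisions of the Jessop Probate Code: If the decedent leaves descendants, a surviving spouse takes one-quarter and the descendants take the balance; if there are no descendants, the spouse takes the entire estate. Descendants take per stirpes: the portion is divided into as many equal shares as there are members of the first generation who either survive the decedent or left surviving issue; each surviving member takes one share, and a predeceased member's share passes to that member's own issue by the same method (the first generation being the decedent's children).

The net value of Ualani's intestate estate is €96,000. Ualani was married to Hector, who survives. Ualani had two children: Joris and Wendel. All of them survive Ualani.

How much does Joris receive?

Joris receives €36,000.

Hector takes one-quarter of €96,000 = €24,000. The remaining €72,000 passes to the descendants.
The descendants' portion (€72,000) is divided into 2 shares of €36,000: Joris and Wendel each take €36,000.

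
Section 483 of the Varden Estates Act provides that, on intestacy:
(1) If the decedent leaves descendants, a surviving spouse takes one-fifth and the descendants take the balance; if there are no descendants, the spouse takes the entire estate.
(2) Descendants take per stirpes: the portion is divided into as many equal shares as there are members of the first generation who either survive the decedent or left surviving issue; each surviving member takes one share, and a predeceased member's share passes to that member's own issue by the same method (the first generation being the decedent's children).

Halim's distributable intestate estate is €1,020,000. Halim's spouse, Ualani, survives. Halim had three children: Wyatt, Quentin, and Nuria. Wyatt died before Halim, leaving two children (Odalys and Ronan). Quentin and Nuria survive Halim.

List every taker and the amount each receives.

Ualani takes one-fifth of €1,020,000 = €204,000. The remaining €816,000 passes to the descendants.
The descendants' portion (€816,000) is divided into 3 shares of €272,000: Quentin and Nuria each take €272,000; Wyatt's €272,000 share passes to Wyatt's issue.
Wyatt's share (€272,000) is divided into 2 shares of €136,000: Odalys and Ronan each take €136,000.

Ualani: €204,000; Odalys: €136,000; Ronan: €136,000; Quentin: €272,000; Nuria: €272,000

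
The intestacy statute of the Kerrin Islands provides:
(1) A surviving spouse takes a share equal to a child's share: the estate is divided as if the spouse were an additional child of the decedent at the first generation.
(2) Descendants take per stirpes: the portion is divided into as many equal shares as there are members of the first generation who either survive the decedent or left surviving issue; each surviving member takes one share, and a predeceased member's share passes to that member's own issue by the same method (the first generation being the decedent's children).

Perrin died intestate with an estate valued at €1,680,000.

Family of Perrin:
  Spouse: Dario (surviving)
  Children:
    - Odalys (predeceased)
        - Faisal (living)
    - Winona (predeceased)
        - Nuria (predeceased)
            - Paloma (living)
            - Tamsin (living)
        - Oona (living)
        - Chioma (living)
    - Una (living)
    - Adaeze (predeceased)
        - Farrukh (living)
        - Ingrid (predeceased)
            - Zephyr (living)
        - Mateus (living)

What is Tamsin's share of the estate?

Tamsin receives €56,000.

The spouse counts as an additional share at the children's level, so there are 5 primary shares of €336,000. Dario takes one such share (€336,000).
The children's combined portion (€1,344,000) is divided into 4 shares of €336,000: Una takes €336,000; Odalys's €336,000 share passes to Odalys's issue; Winona's €336,000 share passes to Winona's issue; Adaeze's €336,000 share passes to Adaeze's issue.
Odalys's share (€336,000) passes entirely to Faisal.
Winona's share (€336,000) is divided into 3 shares of €112,000: Oona and Chioma each take €112,000; Nuria's €112,000 share passes to Nuria's issue.
Nuria's share (€112,000) is divided into 2 shares of €56,000: Paloma and Tamsin each take €56,000.
Adaeze's share (€336,000) is divided into 3 shares of €112,000: Farrukh and Mateus each take €112,000; Ingrid's €112,000 share passes to Ingrid's issue.
Ingrid's share (€112,000) passes entirely to Zephyr.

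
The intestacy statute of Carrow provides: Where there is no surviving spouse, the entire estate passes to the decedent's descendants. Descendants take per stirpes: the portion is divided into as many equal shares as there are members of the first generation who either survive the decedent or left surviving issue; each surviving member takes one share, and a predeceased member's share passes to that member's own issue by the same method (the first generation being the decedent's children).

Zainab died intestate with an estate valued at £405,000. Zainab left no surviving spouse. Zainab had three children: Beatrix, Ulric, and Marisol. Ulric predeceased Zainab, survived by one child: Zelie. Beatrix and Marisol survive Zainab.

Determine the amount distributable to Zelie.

The entire £405,000 passes to the descendants.
That amount (£405,000) is divided into 3 shares of £135,000: Beatrix and Marisol each take £135,000; Ulric's £135,000 share passes to Ulric's issue.
Ulric's share (£135,000) passes entirely to Zelie.

Zelie receives £135,000.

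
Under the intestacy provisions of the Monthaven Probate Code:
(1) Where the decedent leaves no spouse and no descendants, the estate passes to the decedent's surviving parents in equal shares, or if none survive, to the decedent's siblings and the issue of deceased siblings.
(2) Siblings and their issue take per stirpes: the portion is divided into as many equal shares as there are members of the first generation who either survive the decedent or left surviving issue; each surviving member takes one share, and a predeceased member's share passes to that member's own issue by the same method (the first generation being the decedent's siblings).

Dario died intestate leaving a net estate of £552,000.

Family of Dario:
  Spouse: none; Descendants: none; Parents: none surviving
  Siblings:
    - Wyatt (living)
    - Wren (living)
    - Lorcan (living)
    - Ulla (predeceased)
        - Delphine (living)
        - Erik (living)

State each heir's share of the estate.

Wyatt: £138,000; Wren: £138,000; Lorcan: £138,000; Delphine: £69,000; Erik: £69,000

The entire £552,000 passes to the siblings and their issue.
That amount (£552,000) is divided into 4 shares of £138,000: Wyatt, Wren, and Lorcan each take £138,000; Ulla's £138,000 share passes to Ulla's issue.
Ulla's share (£138,000) is divided into 2 shares of £69,000: Delphine and Erik each take £69,000.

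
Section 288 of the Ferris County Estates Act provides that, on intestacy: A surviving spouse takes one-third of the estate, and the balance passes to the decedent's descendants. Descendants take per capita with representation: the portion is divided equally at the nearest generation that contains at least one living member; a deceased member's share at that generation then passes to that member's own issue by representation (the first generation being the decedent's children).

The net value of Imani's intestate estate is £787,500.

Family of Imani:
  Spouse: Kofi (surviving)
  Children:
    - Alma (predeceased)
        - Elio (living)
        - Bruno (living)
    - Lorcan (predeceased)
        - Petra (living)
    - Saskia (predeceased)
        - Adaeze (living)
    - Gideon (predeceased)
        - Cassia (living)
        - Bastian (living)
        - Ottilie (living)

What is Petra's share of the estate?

Petra receives £75,000.

Kofi takes one-third of £787,500 = £262,500. The remaining £525,000 passes to the descendants.
No child survives, so the initial division is made at the grandchildren's generation.
The descendants' portion (£525,000) is divided into 7 shares of £75,000: Elio, Bruno, Petra, Adaeze, Cassia, Bastian, and Ottilie each take £75,000.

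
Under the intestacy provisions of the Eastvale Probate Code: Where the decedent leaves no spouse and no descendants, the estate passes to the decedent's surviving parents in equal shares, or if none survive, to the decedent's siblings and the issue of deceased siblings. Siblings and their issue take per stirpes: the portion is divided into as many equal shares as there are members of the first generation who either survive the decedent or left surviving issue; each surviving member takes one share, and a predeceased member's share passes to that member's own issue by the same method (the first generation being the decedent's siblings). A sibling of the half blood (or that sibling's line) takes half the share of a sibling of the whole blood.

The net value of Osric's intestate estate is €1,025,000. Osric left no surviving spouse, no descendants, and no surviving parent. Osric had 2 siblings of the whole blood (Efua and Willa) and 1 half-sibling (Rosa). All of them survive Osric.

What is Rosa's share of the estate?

Rosa receives €205,000.

The entire €1,025,000 passes to the siblings and their issue.
Counting each half-blood sibling's line as half a unit, there are 5/2 units in €1,025,000, so one unit is €410,000. Whole-blood lines (Efua and Willa) take €410,000 each; half-blood lines (Rosa) take €205,000 each.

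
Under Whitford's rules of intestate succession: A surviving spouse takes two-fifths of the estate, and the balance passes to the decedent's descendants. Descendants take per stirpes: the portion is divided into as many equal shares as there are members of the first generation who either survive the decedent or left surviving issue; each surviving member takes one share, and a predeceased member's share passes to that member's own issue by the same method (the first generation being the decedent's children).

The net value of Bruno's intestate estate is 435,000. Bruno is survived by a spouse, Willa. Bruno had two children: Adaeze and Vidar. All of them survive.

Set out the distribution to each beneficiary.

Willa: 174,000; Adaeze: 130,500; Vidar: 130,500

Willa takes two-fifths of 435,000 = 174,000. The remaining 261,000 passes to the descendants.
The descendants' portion (261,000) is divided into 2 shares of 130,500: Adaeze and Vidar each take 130,500.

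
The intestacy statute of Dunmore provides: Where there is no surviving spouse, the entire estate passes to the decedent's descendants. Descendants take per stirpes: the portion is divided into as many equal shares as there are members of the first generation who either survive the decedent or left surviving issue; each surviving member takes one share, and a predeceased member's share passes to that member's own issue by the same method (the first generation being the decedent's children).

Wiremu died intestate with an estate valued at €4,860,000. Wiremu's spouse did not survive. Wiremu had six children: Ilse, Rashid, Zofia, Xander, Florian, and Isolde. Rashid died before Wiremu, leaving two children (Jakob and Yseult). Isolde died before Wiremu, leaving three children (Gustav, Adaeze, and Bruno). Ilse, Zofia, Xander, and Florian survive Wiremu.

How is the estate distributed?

The entire €4,860,000 passes to the descendants.
That amount (€4,860,000) is divided into 6 shares of €810,000: Ilse, Zofia, Xander, and Florian each take €810,000; Rashid's €810,000 share passes to Rashid's issue; Isolde's €810,000 share passes to Isolde's issue.
Rashid's share (€810,000) is divided into 2 shares of €405,000: Jakob and Yseult each take €405,000.
Isolde's share (€810,000) is divided into 3 shares of €270,000: Gustav, Adaeze, and Bruno each take €270,000.

Ilse: €810,000; Jakob: €405,000; Yseult: €405,000; Zofia: €810,000; Xander: €810,000; Florian: €810,000; Gustav: €270,000; Adaeze: €270,000; Bruno: €270,000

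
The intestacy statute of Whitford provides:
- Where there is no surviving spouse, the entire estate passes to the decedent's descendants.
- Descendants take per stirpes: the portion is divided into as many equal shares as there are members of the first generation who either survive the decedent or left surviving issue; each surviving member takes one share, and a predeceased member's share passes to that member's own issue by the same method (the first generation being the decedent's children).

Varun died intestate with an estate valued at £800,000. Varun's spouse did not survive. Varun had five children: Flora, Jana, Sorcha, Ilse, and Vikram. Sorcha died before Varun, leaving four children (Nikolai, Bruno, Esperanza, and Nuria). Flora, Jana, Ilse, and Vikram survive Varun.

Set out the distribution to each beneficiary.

The entire £800,000 passes to the descendants.
That amount (£800,000) is divided into 5 shares of £160,000: Flora, Jana, Ilse, and Vikram each take £160,000; Sorcha's £160,000 share passes to Sorcha's issue.
Sorcha's share (£160,000) is divided into 4 shares of £40,000: Nikolai, Bruno, Esperanza, and Nuria each take £40,000.

Flora: £160,000; Jana: £160,000; Nikolai: £40,000; Bruno: £40,000; Esperanza: £40,000; Nuria: £40,000; Ilse: £160,000; Vikram: £160,000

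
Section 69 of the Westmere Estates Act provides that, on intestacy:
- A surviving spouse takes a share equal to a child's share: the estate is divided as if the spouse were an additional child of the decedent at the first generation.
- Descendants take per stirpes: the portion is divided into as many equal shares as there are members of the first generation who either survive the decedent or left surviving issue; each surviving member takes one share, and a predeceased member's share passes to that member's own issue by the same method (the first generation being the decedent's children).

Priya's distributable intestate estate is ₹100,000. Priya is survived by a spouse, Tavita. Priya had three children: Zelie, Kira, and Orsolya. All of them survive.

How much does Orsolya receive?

The spouse counts as an additional share at the children's level, so there are 4 primary shares of ₹25,000. Tavita takes one such share (₹25,000).
The children's combined portion (₹75,000) is divided into 3 shares of ₹25,000: Zelie, Kira, and Orsolya each take ₹25,000.

Orsolya receives ₹25,000.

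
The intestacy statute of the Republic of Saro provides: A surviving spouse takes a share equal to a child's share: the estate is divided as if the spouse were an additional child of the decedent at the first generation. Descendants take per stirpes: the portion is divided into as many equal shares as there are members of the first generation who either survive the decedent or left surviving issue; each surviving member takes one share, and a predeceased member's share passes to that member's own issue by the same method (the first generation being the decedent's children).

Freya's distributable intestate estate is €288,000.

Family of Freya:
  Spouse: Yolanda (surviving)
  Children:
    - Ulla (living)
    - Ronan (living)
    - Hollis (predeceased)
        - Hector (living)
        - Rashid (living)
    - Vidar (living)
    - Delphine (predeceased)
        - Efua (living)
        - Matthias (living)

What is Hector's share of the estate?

Hector receives €24,000.

The spouse counts as an additional share at the children's level, so there are 6 primary shares of €48,000. Yolanda takes one such share (€48,000).
The children's combined portion (€240,000) is divided into 5 shares of €48,000: Ulla, Ronan, and Vidar each take €48,000; Hollis's €48,000 share passes to Hollis's issue; Delphine's €48,000 share passes to Delphine's issue.
Hollis's share (€48,000) is divided into 2 shares of €24,000: Hector and Rashid each take €24,000.
Delphine's share (€48,000) is divided into 2 shares of €24,000: Efua and Matthias each take €24,000.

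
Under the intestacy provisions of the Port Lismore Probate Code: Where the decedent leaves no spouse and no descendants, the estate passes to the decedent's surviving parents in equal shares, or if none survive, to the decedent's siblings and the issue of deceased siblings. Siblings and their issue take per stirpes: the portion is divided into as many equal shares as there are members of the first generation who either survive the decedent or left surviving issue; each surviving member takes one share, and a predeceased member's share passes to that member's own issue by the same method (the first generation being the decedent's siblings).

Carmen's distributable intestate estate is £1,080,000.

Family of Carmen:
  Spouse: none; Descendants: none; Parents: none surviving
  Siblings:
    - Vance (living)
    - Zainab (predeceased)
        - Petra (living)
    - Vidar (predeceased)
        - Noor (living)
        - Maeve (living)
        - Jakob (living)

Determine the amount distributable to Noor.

The entire £1,080,000 passes to the siblings and their issue.
That amount (£1,080,000) is divided into 3 shares of £360,000: Vance takes £360,000; Zainab's £360,000 share passes to Zainab's issue; Vidar's £360,000 share passes to Vidar's issue.
Zainab's share (£360,000) passes entirely to Petra.
Vidar's share (£360,000) is divided into 3 shares of £120,000: Noor, Maeve, and Jakob each take £120,000.

Noor receives £120,000.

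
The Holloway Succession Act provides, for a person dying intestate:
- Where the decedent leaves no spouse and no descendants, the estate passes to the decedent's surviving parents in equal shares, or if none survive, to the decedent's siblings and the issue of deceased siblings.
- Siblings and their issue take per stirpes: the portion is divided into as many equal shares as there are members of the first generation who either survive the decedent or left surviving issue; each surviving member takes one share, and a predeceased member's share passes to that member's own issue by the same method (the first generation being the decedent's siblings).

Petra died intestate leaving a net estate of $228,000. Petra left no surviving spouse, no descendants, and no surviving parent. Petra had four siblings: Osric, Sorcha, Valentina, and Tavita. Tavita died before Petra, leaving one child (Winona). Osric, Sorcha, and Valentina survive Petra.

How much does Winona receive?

The entire $228,000 passes to the siblings and their issue.
That amount ($228,000) is divided into 4 shares of $57,000: Osric, Sorcha, and Valentina each take $57,000; Tavita's $57,000 share passes to Tavita's issue.
Tavita's share ($57,000) passes entirely to Winona.

Winona receives $57,000.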